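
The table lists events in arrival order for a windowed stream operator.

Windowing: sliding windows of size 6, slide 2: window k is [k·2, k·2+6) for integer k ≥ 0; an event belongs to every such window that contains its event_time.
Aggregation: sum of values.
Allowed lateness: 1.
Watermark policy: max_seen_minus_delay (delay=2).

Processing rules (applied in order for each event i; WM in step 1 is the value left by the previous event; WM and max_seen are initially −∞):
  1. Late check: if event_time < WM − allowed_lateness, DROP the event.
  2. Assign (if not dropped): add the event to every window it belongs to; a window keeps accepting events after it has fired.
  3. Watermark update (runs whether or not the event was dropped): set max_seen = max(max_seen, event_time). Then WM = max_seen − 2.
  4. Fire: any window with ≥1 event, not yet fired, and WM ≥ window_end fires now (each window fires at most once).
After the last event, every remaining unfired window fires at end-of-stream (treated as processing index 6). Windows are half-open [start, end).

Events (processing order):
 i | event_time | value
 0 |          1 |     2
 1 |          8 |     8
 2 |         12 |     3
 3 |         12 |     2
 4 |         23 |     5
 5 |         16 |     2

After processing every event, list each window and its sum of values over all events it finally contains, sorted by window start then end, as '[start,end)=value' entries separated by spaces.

i=0 t=1 v=2: → [0,6); WM=-1
i=1 t=8 v=8: → [8,14),[6,12),[4,10); WM=6; [0,6) fires=2
i=2 t=12 v=3: → [12,18),[10,16),[8,14); WM=10; [4,10) fires=8
i=3 t=12 v=2: → [12,18),[10,16),[8,14); WM=10
i=4 t=23 v=5: → [22,28),[20,26),[18,24); WM=21; [6,12) fires=8 [8,14) fires=13 [10,16) fires=5 [12,18) fires=5
i=5 t=16 v=2: DROP (t<21-1); WM=21

[0,6)=2 [4,10)=8 [6,12)=8 [8,14)=13 [10,16)=5 [12,18)=5 [18,24)=5 [20,26)=5 [22,28)=5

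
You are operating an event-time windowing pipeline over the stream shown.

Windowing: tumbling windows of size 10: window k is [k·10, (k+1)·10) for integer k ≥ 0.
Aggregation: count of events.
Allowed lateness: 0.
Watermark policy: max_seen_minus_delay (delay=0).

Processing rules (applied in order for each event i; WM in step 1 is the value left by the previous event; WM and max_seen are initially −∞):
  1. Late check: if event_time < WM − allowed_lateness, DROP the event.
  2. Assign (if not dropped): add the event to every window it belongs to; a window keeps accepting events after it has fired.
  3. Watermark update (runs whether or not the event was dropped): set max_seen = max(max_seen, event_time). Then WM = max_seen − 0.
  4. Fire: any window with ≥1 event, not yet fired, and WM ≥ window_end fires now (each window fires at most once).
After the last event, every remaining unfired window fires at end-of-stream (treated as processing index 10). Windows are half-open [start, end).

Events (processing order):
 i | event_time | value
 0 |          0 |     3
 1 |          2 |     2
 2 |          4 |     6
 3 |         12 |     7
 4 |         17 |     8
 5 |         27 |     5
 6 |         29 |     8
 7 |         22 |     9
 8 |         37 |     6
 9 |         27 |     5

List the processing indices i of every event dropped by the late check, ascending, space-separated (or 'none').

i=0 t=0 v=3: → [0,10); WM=0
i=1 t=2 v=2: → [0,10); WM=2
i=2 t=4 v=6: → [0,10); WM=4
i=3 t=12 v=7: → [10,20); WM=12; [0,10) fires=3
i=4 t=17 v=8: → [10,20); WM=17
i=5 t=27 v=5: → [20,30); WM=27; [10,20) fires=2
i=6 t=29 v=8: → [20,30); WM=29
i=7 t=22 v=9: DROP (t<29-0); WM=29
i=8 t=37 v=6: → [30,40); WM=37; [20,30) fires=2
i=9 t=27 v=5: DROP (t<37-0); WM=37

7 9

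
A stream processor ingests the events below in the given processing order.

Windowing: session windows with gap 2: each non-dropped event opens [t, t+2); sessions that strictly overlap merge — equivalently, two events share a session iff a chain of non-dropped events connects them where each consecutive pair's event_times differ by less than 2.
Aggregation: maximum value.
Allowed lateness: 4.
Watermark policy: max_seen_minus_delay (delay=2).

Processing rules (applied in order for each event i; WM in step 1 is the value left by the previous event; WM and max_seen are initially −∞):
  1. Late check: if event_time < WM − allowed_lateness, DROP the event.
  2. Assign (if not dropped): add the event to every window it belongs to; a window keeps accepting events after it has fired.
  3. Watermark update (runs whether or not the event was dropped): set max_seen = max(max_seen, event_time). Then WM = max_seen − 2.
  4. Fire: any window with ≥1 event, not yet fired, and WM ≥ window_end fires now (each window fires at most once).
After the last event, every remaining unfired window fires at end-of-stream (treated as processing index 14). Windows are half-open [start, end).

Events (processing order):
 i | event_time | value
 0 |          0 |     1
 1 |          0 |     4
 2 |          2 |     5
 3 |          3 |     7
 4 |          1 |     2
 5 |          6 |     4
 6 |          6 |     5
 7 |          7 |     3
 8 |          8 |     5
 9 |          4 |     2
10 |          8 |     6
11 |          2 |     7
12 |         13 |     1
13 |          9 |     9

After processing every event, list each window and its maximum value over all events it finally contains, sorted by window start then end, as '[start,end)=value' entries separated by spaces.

[0,6)=7 [6,11)=9 [13,15)=1

i=0 t=0 v=1: → [0,2); WM=-2
i=1 t=0 v=4: → [0,2); WM=-2
i=2 t=2 v=5: → [2,4); WM=0
i=3 t=3 v=7: → [2,5); WM=1
i=4 t=1 v=2: → [0,5); WM=1
i=5 t=6 v=4: → [6,8); WM=4
i=6 t=6 v=5: → [6,8); WM=4
i=7 t=7 v=3: → [6,9); WM=5
i=8 t=8 v=5: → [6,10); WM=6
i=9 t=4 v=2: → [0,6); WM=6
i=10 t=8 v=6: → [6,10); WM=6
i=11 t=2 v=7: → [0,6); WM=6
i=12 t=13 v=1: → [13,15); WM=11
i=13 t=9 v=9: → [6,11); WM=11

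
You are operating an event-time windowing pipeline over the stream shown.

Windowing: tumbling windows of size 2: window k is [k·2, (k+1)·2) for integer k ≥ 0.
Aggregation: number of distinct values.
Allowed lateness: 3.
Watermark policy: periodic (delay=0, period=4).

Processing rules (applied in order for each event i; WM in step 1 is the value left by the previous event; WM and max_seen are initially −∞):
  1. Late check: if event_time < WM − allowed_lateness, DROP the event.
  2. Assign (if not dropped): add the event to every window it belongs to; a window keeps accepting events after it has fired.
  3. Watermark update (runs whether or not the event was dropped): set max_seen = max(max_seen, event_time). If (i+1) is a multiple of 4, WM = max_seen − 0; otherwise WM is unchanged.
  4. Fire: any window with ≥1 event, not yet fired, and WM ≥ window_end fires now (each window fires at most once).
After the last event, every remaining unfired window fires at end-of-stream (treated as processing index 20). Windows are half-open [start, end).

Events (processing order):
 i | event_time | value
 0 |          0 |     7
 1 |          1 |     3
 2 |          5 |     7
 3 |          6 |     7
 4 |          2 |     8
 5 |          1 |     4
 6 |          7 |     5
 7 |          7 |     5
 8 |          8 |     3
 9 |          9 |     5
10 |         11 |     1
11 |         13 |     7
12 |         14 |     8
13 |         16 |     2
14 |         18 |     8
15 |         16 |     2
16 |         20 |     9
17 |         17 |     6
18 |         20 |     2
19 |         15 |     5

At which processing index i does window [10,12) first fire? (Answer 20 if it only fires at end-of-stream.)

11

i=0 t=0 v=7: → [0,2); WM=−∞
i=1 t=1 v=3: → [0,2); WM=−∞
i=2 t=5 v=7: → [4,6); WM=−∞
i=3 t=6 v=7: → [6,8); WM=6; [0,2) fires=2 [4,6) fires=1
i=4 t=2 v=8: DROP (t<6-3); WM=6
i=5 t=1 v=4: DROP (t<6-3); WM=6
i=6 t=7 v=5: → [6,8); WM=6
i=7 t=7 v=5: → [6,8); WM=7
i=8 t=8 v=3: → [8,10); WM=7
i=9 t=9 v=5: → [8,10); WM=7
i=10 t=11 v=1: → [10,12); WM=7
i=11 t=13 v=7: → [12,14); WM=13; [6,8) fires=2 [8,10) fires=2 [10,12) fires=1
i=12 t=14 v=8: → [14,16); WM=13
i=13 t=16 v=2: → [16,18); WM=13
i=14 t=18 v=8: → [18,20); WM=13
i=15 t=16 v=2: → [16,18); WM=18; [12,14) fires=1 [14,16) fires=1 [16,18) fires=1
i=16 t=20 v=9: → [20,22); WM=18
i=17 t=17 v=6: → [16,18); WM=18
i=18 t=20 v=2: → [20,22); WM=18
i=19 t=15 v=5: → [14,16); WM=20; [18,20) fires=1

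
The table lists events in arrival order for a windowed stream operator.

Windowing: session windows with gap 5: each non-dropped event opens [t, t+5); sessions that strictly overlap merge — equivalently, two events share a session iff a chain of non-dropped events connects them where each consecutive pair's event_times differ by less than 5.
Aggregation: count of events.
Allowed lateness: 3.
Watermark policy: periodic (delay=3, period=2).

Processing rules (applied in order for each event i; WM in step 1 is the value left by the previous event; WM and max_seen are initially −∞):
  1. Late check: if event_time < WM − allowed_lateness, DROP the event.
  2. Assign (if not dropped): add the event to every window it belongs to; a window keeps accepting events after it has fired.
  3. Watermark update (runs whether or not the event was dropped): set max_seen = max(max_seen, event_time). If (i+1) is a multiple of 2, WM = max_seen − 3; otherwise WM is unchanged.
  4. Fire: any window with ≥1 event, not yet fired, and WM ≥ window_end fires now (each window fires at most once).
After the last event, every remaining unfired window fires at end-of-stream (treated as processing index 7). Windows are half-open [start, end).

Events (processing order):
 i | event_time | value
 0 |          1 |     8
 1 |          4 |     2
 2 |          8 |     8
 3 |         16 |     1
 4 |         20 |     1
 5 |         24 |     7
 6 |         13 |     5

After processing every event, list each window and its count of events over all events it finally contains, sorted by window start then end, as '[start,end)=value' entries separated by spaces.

i=0 t=1 v=8: → [1,6); WM=−∞
i=1 t=4 v=2: → [1,9); WM=1
i=2 t=8 v=8: → [1,13); WM=1
i=3 t=16 v=1: → [16,21); WM=13
i=4 t=20 v=1: → [16,25); WM=13
i=5 t=24 v=7: → [16,29); WM=21
i=6 t=13 v=5: DROP (t<21-3); WM=21

[1,13)=3 [16,29)=3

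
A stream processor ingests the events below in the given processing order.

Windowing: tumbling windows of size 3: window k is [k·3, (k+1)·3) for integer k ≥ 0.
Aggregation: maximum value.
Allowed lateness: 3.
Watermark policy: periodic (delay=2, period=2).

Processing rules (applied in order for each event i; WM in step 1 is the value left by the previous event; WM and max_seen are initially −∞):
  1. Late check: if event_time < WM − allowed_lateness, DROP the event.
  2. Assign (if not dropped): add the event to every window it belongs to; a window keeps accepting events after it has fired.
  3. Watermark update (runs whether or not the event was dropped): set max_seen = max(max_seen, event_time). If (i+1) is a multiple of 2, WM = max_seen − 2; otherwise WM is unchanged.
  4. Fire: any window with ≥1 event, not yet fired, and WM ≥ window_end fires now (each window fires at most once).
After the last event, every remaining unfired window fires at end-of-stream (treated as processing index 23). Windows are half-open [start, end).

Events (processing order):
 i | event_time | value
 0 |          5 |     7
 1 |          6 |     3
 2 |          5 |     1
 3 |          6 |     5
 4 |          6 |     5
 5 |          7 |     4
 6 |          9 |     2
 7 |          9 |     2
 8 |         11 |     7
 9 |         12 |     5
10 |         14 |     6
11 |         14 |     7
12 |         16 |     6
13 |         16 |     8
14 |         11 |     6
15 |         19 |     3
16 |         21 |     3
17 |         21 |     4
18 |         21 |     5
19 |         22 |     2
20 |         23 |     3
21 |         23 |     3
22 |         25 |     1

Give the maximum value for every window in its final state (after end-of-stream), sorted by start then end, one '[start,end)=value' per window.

i=0 t=5 v=7: → [3,6); WM=−∞
i=1 t=6 v=3: → [6,9); WM=4
i=2 t=5 v=1: → [3,6); WM=4
i=3 t=6 v=5: → [6,9); WM=4
i=4 t=6 v=5: → [6,9); WM=4
i=5 t=7 v=4: → [6,9); WM=5
i=6 t=9 v=2: → [9,12); WM=5
i=7 t=9 v=2: → [9,12); WM=7; [3,6) fires=7
i=8 t=11 v=7: → [9,12); WM=7
i=9 t=12 v=5: → [12,15); WM=10; [6,9) fires=5
i=10 t=14 v=6: → [12,15); WM=10
i=11 t=14 v=7: → [12,15); WM=12; [9,12) fires=7
i=12 t=16 v=6: → [15,18); WM=12
i=13 t=16 v=8: → [15,18); WM=14
i=14 t=11 v=6: → [9,12); WM=14
i=15 t=19 v=3: → [18,21); WM=17; [12,15) fires=7
i=16 t=21 v=3: → [21,24); WM=17
i=17 t=21 v=4: → [21,24); WM=19; [15,18) fires=8
i=18 t=21 v=5: → [21,24); WM=19
i=19 t=22 v=2: → [21,24); WM=20
i=20 t=23 v=3: → [21,24); WM=20
i=21 t=23 v=3: → [21,24); WM=21; [18,21) fires=3
i=22 t=25 v=1: → [24,27); WM=21

[3,6)=7 [6,9)=5 [9,12)=7 [12,15)=7 [15,18)=8 [18,21)=3 [21,24)=5 [24,27)=1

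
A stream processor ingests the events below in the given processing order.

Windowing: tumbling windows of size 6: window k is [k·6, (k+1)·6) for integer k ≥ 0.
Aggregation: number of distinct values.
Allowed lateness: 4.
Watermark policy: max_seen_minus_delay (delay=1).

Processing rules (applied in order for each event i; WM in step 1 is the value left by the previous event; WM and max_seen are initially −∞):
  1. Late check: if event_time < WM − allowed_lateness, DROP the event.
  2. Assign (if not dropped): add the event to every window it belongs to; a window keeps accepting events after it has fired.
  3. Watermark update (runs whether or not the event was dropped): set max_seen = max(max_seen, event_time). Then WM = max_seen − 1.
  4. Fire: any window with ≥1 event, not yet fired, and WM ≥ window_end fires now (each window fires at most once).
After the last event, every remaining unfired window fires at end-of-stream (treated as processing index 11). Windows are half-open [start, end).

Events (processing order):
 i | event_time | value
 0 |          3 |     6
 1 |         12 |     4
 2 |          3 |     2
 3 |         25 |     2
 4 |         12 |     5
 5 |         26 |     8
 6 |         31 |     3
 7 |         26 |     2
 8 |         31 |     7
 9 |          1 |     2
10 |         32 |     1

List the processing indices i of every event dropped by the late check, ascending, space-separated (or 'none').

i=0 t=3 v=6: → [0,6); WM=2
i=1 t=12 v=4: → [12,18); WM=11; [0,6) fires=1
i=2 t=3 v=2: DROP (t<11-4); WM=11
i=3 t=25 v=2: → [24,30); WM=24; [12,18) fires=1
i=4 t=12 v=5: DROP (t<24-4); WM=24
i=5 t=26 v=8: → [24,30); WM=25
i=6 t=31 v=3: → [30,36); WM=30; [24,30) fires=2
i=7 t=26 v=2: → [24,30); WM=30
i=8 t=31 v=7: → [30,36); WM=30
i=9 t=1 v=2: DROP (t<30-4); WM=30
i=10 t=32 v=1: → [30,36); WM=31

2 4 9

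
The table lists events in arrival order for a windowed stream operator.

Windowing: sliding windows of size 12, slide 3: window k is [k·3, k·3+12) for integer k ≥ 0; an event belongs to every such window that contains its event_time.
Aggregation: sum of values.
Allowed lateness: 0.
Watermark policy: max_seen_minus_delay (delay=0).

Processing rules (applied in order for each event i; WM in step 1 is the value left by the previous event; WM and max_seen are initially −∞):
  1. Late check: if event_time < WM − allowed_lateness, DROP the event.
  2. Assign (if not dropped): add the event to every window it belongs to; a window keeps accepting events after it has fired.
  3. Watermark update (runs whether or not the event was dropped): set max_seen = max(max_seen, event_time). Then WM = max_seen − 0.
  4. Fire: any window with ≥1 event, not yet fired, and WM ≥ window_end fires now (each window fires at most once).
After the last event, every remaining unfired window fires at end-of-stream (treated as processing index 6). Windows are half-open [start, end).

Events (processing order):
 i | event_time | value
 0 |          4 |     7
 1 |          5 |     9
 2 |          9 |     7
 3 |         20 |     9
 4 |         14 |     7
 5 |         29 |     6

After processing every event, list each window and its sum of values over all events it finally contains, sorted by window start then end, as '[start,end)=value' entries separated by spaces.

[0,12)=23 [3,15)=23 [6,18)=7 [9,21)=16 [12,24)=9 [15,27)=9 [18,30)=15 [21,33)=6 [24,36)=6 [27,39)=6

i=0 t=4 v=7: → [3,15),[0,12); WM=4
i=1 t=5 v=9: → [3,15),[0,12); WM=5
i=2 t=9 v=7: → [9,21),[6,18),[3,15),[0,12); WM=9
i=3 t=20 v=9: → [18,30),[15,27),[12,24),[9,21); WM=20; [0,12) fires=23 [3,15) fires=23 [6,18) fires=7
i=4 t=14 v=7: DROP (t<20-0); WM=20
i=5 t=29 v=6: → [27,39),[24,36),[21,33),[18,30); WM=29; [9,21) fires=16 [12,24) fires=9 [15,27) fires=9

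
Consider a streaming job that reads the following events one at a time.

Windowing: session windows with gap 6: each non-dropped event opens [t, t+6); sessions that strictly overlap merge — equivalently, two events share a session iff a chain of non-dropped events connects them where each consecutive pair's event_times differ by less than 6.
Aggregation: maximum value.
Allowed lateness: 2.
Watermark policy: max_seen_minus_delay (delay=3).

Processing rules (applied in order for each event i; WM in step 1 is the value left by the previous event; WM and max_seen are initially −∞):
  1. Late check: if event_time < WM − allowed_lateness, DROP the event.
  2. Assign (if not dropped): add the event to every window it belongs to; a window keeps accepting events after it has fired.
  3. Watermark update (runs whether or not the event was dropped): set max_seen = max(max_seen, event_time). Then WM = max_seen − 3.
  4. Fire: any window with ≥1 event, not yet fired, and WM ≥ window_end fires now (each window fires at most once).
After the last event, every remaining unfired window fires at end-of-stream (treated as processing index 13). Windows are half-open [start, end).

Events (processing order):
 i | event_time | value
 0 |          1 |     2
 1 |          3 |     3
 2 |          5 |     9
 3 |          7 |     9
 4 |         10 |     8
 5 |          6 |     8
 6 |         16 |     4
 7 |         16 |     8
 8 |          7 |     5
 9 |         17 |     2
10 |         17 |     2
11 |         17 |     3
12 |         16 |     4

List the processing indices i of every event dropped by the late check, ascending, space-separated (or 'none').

8

i=0 t=1 v=2: → [1,7); WM=-2
i=1 t=3 v=3: → [1,9); WM=0
i=2 t=5 v=9: → [1,11); WM=2
i=3 t=7 v=9: → [1,13); WM=4
i=4 t=10 v=8: → [1,16); WM=7
i=5 t=6 v=8: → [1,16); WM=7
i=6 t=16 v=4: → [16,22); WM=13
i=7 t=16 v=8: → [16,22); WM=13
i=8 t=7 v=5: DROP (t<13-2); WM=13
i=9 t=17 v=2: → [16,23); WM=14
i=10 t=17 v=2: → [16,23); WM=14
i=11 t=17 v=3: → [16,23); WM=14
i=12 t=16 v=4: → [16,23); WM=14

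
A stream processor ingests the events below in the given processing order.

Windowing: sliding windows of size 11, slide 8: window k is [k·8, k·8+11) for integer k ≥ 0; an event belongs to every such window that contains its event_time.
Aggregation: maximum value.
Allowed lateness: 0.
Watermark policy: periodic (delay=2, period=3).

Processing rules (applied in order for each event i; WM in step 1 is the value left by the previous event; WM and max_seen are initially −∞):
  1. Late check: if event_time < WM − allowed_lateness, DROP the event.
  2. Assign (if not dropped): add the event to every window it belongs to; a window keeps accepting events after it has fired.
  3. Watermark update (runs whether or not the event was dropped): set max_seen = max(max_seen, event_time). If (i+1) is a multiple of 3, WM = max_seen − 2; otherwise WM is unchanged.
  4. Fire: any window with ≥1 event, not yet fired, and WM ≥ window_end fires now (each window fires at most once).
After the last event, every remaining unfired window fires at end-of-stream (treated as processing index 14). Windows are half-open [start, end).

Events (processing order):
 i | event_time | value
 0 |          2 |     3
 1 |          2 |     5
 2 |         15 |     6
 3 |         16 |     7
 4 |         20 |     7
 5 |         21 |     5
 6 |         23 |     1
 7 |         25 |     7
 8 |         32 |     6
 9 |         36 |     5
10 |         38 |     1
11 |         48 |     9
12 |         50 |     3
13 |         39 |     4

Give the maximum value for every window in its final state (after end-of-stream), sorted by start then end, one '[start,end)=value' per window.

i=0 t=2 v=3: → [0,11); WM=−∞
i=1 t=2 v=5: → [0,11); WM=−∞
i=2 t=15 v=6: → [8,19); WM=13; [0,11) fires=5
i=3 t=16 v=7: → [16,27),[8,19); WM=13
i=4 t=20 v=7: → [16,27); WM=13
i=5 t=21 v=5: → [16,27); WM=19; [8,19) fires=7
i=6 t=23 v=1: → [16,27); WM=19
i=7 t=25 v=7: → [24,35),[16,27); WM=19
i=8 t=32 v=6: → [32,43),[24,35); WM=30; [16,27) fires=7
i=9 t=36 v=5: → [32,43); WM=30
i=10 t=38 v=1: → [32,43); WM=30
i=11 t=48 v=9: → [48,59),[40,51); WM=46; [24,35) fires=7 [32,43) fires=6
i=12 t=50 v=3: → [48,59),[40,51); WM=46
i=13 t=39 v=4: DROP (t<46-0); WM=46

[0,11)=5 [8,19)=7 [16,27)=7 [24,35)=7 [32,43)=6 [40,51)=9 [48,59)=9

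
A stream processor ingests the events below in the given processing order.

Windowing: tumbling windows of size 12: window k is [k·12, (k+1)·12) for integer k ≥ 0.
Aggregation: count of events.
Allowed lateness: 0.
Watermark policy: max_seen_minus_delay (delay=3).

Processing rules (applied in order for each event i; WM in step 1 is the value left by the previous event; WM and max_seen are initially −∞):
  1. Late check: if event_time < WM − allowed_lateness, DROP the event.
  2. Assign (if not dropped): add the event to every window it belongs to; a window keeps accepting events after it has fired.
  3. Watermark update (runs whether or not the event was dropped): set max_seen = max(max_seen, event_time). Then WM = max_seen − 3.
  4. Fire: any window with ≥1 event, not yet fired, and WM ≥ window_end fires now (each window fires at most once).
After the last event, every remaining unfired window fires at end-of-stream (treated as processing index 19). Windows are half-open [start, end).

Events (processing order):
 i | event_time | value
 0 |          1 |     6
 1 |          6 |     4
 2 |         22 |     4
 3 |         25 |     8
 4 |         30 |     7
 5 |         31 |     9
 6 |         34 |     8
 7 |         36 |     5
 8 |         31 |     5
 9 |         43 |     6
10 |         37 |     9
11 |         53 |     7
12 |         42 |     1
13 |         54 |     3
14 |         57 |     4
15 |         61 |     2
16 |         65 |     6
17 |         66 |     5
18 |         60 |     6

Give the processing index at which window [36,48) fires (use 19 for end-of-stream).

11

i=0 t=1 v=6: → [0,12); WM=-2
i=1 t=6 v=4: → [0,12); WM=3
i=2 t=22 v=4: → [12,24); WM=19; [0,12) fires=2
i=3 t=25 v=8: → [24,36); WM=22
i=4 t=30 v=7: → [24,36); WM=27; [12,24) fires=1
i=5 t=31 v=9: → [24,36); WM=28
i=6 t=34 v=8: → [24,36); WM=31
i=7 t=36 v=5: → [36,48); WM=33
i=8 t=31 v=5: DROP (t<33-0); WM=33
i=9 t=43 v=6: → [36,48); WM=40; [24,36) fires=4
i=10 t=37 v=9: DROP (t<40-0); WM=40
i=11 t=53 v=7: → [48,60); WM=50; [36,48) fires=2
i=12 t=42 v=1: DROP (t<50-0); WM=50
i=13 t=54 v=3: → [48,60); WM=51
i=14 t=57 v=4: → [48,60); WM=54
i=15 t=61 v=2: → [60,72); WM=58
i=16 t=65 v=6: → [60,72); WM=62; [48,60) fires=3
i=17 t=66 v=5: → [60,72); WM=63
i=18 t=60 v=6: DROP (t<63-0); WM=63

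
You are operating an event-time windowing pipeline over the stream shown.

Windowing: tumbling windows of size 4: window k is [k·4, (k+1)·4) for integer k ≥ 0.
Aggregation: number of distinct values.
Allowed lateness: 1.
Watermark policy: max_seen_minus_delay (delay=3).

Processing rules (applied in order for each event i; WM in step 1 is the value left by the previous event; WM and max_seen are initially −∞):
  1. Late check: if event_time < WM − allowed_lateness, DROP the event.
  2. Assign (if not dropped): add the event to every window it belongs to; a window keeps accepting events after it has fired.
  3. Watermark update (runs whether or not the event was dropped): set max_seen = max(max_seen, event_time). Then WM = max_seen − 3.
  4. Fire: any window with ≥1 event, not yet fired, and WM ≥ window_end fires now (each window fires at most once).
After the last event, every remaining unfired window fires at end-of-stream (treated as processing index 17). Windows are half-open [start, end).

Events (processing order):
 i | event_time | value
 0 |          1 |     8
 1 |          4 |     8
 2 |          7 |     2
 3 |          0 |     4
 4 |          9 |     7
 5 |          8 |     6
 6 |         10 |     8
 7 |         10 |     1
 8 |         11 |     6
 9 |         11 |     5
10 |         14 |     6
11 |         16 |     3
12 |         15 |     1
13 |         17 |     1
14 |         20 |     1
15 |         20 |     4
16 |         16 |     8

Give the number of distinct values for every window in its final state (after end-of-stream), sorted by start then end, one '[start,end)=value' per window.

i=0 t=1 v=8: → [0,4); WM=-2
i=1 t=4 v=8: → [4,8); WM=1
i=2 t=7 v=2: → [4,8); WM=4; [0,4) fires=1
i=3 t=0 v=4: DROP (t<4-1); WM=4
i=4 t=9 v=7: → [8,12); WM=6
i=5 t=8 v=6: → [8,12); WM=6
i=6 t=10 v=8: → [8,12); WM=7
i=7 t=10 v=1: → [8,12); WM=7
i=8 t=11 v=6: → [8,12); WM=8; [4,8) fires=2
i=9 t=11 v=5: → [8,12); WM=8
i=10 t=14 v=6: → [12,16); WM=11
i=11 t=16 v=3: → [16,20); WM=13; [8,12) fires=5
i=12 t=15 v=1: → [12,16); WM=13
i=13 t=17 v=1: → [16,20); WM=14
i=14 t=20 v=1: → [20,24); WM=17; [12,16) fires=2
i=15 t=20 v=4: → [20,24); WM=17
i=16 t=16 v=8: → [16,20); WM=17

[0,4)=1 [4,8)=2 [8,12)=5 [12,16)=2 [16,20)=3 [20,24)=2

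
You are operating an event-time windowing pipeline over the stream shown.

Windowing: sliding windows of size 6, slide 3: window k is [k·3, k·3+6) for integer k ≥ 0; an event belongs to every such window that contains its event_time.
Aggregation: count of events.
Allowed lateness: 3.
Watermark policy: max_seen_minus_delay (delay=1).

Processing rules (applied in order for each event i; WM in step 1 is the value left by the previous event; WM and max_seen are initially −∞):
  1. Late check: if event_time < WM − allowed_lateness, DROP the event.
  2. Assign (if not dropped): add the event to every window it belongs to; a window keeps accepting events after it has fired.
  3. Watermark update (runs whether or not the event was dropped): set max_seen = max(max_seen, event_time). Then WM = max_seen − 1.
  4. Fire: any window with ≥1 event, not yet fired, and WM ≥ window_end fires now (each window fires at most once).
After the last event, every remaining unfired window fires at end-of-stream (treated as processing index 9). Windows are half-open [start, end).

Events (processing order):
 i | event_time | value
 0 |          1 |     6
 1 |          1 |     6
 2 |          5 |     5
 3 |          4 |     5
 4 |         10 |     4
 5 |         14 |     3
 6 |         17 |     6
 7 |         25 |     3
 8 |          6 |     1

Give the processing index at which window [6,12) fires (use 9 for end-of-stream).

i=0 t=1 v=6: → [0,6); WM=0
i=1 t=1 v=6: → [0,6); WM=0
i=2 t=5 v=5: → [3,9),[0,6); WM=4
i=3 t=4 v=5: → [3,9),[0,6); WM=4
i=4 t=10 v=4: → [9,15),[6,12); WM=9; [0,6) fires=4 [3,9) fires=2
i=5 t=14 v=3: → [12,18),[9,15); WM=13; [6,12) fires=1
i=6 t=17 v=6: → [15,21),[12,18); WM=16; [9,15) fires=2
i=7 t=25 v=3: → [24,30),[21,27); WM=24; [12,18) fires=2 [15,21) fires=1
i=8 t=6 v=1: DROP (t<24-3); WM=24

5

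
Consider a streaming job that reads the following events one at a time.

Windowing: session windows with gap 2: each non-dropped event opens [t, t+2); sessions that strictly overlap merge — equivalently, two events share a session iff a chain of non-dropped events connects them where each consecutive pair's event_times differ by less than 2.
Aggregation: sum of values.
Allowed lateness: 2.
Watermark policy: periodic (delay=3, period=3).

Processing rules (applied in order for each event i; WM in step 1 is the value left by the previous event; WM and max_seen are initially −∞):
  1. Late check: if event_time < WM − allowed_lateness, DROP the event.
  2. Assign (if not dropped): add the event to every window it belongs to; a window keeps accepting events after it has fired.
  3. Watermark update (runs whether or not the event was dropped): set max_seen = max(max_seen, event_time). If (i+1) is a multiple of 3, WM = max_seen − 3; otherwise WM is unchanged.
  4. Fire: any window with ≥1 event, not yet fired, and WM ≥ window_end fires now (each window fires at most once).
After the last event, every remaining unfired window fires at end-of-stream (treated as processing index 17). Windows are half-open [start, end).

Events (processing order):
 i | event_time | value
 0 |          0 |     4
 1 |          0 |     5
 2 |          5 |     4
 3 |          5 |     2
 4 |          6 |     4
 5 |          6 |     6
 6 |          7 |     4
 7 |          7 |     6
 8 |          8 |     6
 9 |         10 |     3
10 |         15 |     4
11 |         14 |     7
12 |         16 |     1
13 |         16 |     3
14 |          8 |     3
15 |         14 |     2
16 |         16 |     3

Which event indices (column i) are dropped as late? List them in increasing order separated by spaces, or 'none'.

i=0 t=0 v=4: → [0,2); WM=−∞
i=1 t=0 v=5: → [0,2); WM=−∞
i=2 t=5 v=4: → [5,7); WM=2
i=3 t=5 v=2: → [5,7); WM=2
i=4 t=6 v=4: → [5,8); WM=2
i=5 t=6 v=6: → [5,8); WM=3
i=6 t=7 v=4: → [5,9); WM=3
i=7 t=7 v=6: → [5,9); WM=3
i=8 t=8 v=6: → [5,10); WM=5
i=9 t=10 v=3: → [10,12); WM=5
i=10 t=15 v=4: → [15,17); WM=5
i=11 t=14 v=7: → [14,17); WM=12
i=12 t=16 v=1: → [14,18); WM=12
i=13 t=16 v=3: → [14,18); WM=12
i=14 t=8 v=3: DROP (t<12-2); WM=13
i=15 t=14 v=2: → [14,18); WM=13
i=16 t=16 v=3: → [14,18); WM=13

14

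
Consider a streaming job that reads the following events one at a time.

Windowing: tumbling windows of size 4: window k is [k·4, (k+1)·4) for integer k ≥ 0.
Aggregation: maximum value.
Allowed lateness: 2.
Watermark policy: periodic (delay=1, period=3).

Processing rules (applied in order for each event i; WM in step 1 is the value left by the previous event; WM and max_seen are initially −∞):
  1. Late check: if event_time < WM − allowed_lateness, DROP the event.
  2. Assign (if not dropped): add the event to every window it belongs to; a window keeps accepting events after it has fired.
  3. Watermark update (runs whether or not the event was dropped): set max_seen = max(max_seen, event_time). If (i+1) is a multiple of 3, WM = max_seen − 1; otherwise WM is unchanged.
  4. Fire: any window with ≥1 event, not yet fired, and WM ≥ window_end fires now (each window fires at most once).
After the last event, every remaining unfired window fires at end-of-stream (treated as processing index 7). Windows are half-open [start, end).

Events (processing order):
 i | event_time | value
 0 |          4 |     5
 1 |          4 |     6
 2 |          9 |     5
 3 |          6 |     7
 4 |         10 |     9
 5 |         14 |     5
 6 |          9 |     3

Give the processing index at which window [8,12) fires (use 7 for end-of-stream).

i=0 t=4 v=5: → [4,8); WM=−∞
i=1 t=4 v=6: → [4,8); WM=−∞
i=2 t=9 v=5: → [8,12); WM=8; [4,8) fires=6
i=3 t=6 v=7: → [4,8); WM=8
i=4 t=10 v=9: → [8,12); WM=8
i=5 t=14 v=5: → [12,16); WM=13; [8,12) fires=9
i=6 t=9 v=3: DROP (t<13-2); WM=13

5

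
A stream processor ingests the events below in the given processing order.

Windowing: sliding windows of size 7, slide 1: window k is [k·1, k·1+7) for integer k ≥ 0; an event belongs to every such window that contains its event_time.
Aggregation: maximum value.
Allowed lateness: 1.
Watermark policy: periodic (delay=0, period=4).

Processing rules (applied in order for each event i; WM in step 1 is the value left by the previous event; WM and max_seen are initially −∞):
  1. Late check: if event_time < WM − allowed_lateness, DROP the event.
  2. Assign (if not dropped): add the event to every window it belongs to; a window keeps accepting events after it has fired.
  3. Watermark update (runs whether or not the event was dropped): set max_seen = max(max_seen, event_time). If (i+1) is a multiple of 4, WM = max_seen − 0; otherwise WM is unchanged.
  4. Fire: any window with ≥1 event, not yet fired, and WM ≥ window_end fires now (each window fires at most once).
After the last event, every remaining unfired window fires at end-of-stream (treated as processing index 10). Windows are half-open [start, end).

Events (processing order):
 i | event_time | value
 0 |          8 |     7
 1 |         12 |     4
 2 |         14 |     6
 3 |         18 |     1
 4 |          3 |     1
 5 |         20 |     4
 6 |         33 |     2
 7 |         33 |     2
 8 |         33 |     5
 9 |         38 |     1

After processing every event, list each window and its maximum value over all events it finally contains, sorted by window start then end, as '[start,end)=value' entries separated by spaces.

[2,9)=7 [3,10)=7 [4,11)=7 [5,12)=7 [6,13)=7 [7,14)=7 [8,15)=7 [9,16)=6 [10,17)=6 [11,18)=6 [12,19)=6 [13,20)=6 [14,21)=6 [15,22)=4 [16,23)=4 [17,24)=4 [18,25)=4 [19,26)=4 [20,27)=4 [27,34)=5 [28,35)=5 [29,36)=5 [30,37)=5 [31,38)=5 [32,39)=5 [33,40)=5 [34,41)=1 [35,42)=1 [36,43)=1 [37,44)=1 [38,45)=1

i=0 t=8 v=7: → [8,15),[7,14),[6,13),[5,12),[4,11),[3,10),[2,9); WM=−∞
i=1 t=12 v=4: → [12,19),[11,18),[10,17),[9,16),[8,15),[7,14),[6,13); WM=−∞
i=2 t=14 v=6: → [14,21),[13,20),[12,19),[11,18),[10,17),[9,16),[8,15); WM=−∞
i=3 t=18 v=1: → [18,25),[17,24),[16,23),[15,22),[14,21),[13,20),[12,19); WM=18; [2,9) fires=7 [3,10) fires=7 [4,11) fires=7 [5,12) fires=7 [6,13) fires=7 [7,14) fires=7 [8,15) fires=7 [9,16) fires=6 [10,17) fires=6 [11,18) fires=6
i=4 t=3 v=1: DROP (t<18-1); WM=18
i=5 t=20 v=4: → [20,27),[19,26),[18,25),[17,24),[16,23),[15,22),[14,21); WM=18
i=6 t=33 v=2: → [33,40),[32,39),[31,38),[30,37),[29,36),[28,35),[27,34); WM=18
i=7 t=33 v=2: → [33,40),[32,39),[31,38),[30,37),[29,36),[28,35),[27,34); WM=33; [12,19) fires=6 [13,20) fires=6 [14,21) fires=6 [15,22) fires=4 [16,23) fires=4 [17,24) fires=4 [18,25) fires=4 [19,26) fires=4 [20,27) fires=4
i=8 t=33 v=5: → [33,40),[32,39),[31,38),[30,37),[29,36),[28,35),[27,34); WM=33
i=9 t=38 v=1: → [38,45),[37,44),[36,43),[35,42),[34,41),[33,40),[32,39); WM=33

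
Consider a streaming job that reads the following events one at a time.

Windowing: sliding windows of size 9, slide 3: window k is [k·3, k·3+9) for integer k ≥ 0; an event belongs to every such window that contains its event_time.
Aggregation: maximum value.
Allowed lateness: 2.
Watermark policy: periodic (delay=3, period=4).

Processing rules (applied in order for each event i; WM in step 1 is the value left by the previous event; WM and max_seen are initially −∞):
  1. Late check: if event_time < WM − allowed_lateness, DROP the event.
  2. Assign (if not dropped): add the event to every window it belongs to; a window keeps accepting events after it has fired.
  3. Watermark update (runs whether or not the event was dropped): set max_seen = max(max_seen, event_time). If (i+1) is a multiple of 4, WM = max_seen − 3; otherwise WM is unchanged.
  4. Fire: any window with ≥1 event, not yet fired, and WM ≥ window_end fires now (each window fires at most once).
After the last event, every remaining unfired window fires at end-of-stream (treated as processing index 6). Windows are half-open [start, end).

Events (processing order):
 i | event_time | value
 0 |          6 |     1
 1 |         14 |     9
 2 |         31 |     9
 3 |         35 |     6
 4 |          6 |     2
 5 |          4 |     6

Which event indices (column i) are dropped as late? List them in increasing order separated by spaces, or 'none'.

4 5

i=0 t=6 v=1: → [6,15),[3,12),[0,9); WM=−∞
i=1 t=14 v=9: → [12,21),[9,18),[6,15); WM=−∞
i=2 t=31 v=9: → [30,39),[27,36),[24,33); WM=−∞
i=3 t=35 v=6: → [33,42),[30,39),[27,36); WM=32; [0,9) fires=1 [3,12) fires=1 [6,15) fires=9 [9,18) fires=9 [12,21) fires=9
i=4 t=6 v=2: DROP (t<32-2); WM=32
i=5 t=4 v=6: DROP (t<32-2); WM=32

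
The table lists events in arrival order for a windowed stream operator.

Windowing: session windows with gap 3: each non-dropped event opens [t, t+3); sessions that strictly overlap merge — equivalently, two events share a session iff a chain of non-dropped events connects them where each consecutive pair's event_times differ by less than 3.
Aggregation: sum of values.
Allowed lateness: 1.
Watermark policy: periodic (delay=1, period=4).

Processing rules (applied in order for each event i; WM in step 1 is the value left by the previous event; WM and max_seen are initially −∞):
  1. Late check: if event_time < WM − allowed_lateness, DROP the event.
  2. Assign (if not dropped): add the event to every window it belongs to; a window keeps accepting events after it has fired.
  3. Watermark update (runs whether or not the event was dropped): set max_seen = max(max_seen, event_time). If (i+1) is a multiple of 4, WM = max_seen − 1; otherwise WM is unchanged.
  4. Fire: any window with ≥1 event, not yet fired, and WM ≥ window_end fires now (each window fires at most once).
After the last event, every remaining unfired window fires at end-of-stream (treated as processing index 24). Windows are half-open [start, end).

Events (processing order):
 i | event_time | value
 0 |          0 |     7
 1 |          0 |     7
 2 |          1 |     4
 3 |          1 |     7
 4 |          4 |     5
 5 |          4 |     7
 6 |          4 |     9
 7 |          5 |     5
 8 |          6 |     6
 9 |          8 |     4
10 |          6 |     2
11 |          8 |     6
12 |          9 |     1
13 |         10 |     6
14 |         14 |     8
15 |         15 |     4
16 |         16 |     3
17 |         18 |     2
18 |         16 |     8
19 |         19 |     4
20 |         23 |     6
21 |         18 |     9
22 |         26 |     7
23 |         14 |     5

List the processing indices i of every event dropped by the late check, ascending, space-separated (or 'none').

i=0 t=0 v=7: → [0,3); WM=−∞
i=1 t=0 v=7: → [0,3); WM=−∞
i=2 t=1 v=4: → [0,4); WM=−∞
i=3 t=1 v=7: → [0,4); WM=0
i=4 t=4 v=5: → [4,7); WM=0
i=5 t=4 v=7: → [4,7); WM=0
i=6 t=4 v=9: → [4,7); WM=0
i=7 t=5 v=5: → [4,8); WM=4
i=8 t=6 v=6: → [4,9); WM=4
i=9 t=8 v=4: → [4,11); WM=4
i=10 t=6 v=2: → [4,11); WM=4
i=11 t=8 v=6: → [4,11); WM=7
i=12 t=9 v=1: → [4,12); WM=7
i=13 t=10 v=6: → [4,13); WM=7
i=14 t=14 v=8: → [14,17); WM=7
i=15 t=15 v=4: → [14,18); WM=14
i=16 t=16 v=3: → [14,19); WM=14
i=17 t=18 v=2: → [14,21); WM=14
i=18 t=16 v=8: → [14,21); WM=14
i=19 t=19 v=4: → [14,22); WM=18
i=20 t=23 v=6: → [23,26); WM=18
i=21 t=18 v=9: → [14,22); WM=18
i=22 t=26 v=7: → [26,29); WM=18
i=23 t=14 v=5: DROP (t<18-1); WM=25

23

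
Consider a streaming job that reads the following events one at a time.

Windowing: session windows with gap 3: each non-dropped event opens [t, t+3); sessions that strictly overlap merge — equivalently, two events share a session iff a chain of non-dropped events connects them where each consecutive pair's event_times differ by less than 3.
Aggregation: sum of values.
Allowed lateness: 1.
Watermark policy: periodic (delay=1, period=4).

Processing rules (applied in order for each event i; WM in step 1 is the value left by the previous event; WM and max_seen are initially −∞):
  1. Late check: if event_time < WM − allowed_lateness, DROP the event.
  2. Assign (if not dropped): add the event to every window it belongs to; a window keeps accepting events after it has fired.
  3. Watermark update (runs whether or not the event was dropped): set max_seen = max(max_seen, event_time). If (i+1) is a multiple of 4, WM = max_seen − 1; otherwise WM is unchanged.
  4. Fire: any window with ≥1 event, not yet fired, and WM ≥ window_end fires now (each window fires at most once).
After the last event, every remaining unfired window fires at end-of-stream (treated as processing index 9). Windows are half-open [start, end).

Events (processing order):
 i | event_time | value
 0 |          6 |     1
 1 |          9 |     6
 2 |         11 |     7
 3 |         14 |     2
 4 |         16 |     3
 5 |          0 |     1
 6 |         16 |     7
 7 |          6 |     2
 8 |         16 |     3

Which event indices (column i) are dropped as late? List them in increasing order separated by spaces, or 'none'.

5 7

i=0 t=6 v=1: → [6,9); WM=−∞
i=1 t=9 v=6: → [9,12); WM=−∞
i=2 t=11 v=7: → [9,14); WM=−∞
i=3 t=14 v=2: → [14,17); WM=13
i=4 t=16 v=3: → [14,19); WM=13
i=5 t=0 v=1: DROP (t<13-1); WM=13
i=6 t=16 v=7: → [14,19); WM=13
i=7 t=6 v=2: DROP (t<13-1); WM=15
i=8 t=16 v=3: → [14,19); WM=15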